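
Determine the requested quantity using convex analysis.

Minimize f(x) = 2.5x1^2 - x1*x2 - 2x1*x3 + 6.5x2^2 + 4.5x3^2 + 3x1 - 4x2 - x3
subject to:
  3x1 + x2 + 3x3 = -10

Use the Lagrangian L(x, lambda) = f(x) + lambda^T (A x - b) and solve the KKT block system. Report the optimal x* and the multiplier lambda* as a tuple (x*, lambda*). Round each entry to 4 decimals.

Form the Lagrangian:
  L(x, lambda) = (1/2) x^T Q x + c^T x + lambda^T (A x - b)
Stationarity (grad_x L = 0): Q x + c + A^T lambda = 0.
Primal feasibility: A x = b.

This gives the KKT block system:
  [ Q   A^T ] [ x     ]   [-c ]
  [ A    0  ] [ lambda ] = [ b ]

Solving the linear system:
  x*      = (-2.2559, -0.0227, -1.0699)
  lambda* = (2.039)
  f(x*)   = 7.3916

x* = (-2.2559, -0.0227, -1.0699), lambda* = (2.039)


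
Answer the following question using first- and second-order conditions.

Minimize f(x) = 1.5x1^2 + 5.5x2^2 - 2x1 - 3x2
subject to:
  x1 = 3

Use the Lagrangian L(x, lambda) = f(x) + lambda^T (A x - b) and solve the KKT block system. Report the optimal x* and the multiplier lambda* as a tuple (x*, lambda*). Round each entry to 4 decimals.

Form the Lagrangian:
  L(x, lambda) = (1/2) x^T Q x + c^T x + lambda^T (A x - b)
Stationarity (grad_x L = 0): Q x + c + A^T lambda = 0.
Primal feasibility: A x = b.

This gives the KKT block system:
  [ Q   A^T ] [ x     ]   [-c ]
  [ A    0  ] [ lambda ] = [ b ]

Solving the linear system:
  x*      = (3, 0.2727)
  lambda* = (-7)
  f(x*)   = 7.0909

x* = (3, 0.2727), lambda* = (-7)


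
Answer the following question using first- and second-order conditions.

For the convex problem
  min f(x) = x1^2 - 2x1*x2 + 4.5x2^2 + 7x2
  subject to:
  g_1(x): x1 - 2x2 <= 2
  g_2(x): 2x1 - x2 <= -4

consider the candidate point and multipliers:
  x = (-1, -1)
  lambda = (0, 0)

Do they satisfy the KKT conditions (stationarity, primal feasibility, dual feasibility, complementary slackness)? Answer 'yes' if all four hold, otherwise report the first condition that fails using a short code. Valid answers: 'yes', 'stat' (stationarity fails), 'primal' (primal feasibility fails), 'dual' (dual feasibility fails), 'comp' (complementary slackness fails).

Gradient of f: grad f(x) = Q x + c = (0, 0)
Constraint values g_i(x) = a_i^T x - b_i:
  g_1((-1, -1)) = -1
  g_2((-1, -1)) = 3
Stationarity residual: grad f(x) + sum_i lambda_i a_i = (0, 0)
  -> stationarity OK
Primal feasibility (all g_i <= 0): FAILS
Dual feasibility (all lambda_i >= 0): OK
Complementary slackness (lambda_i * g_i(x) = 0 for all i): OK

Verdict: the first failing condition is primal_feasibility -> primal.

primal


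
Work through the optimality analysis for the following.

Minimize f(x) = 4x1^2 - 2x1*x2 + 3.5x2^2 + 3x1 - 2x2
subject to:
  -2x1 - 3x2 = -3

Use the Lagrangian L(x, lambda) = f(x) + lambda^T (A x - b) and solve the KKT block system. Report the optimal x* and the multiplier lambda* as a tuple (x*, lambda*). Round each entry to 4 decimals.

Form the Lagrangian:
  L(x, lambda) = (1/2) x^T Q x + c^T x + lambda^T (A x - b)
Stationarity (grad_x L = 0): Q x + c + A^T lambda = 0.
Primal feasibility: A x = b.

This gives the KKT block system:
  [ Q   A^T ] [ x     ]   [-c ]
  [ A    0  ] [ lambda ] = [ b ]

Solving the linear system:
  x*      = (0.1694, 0.8871)
  lambda* = (1.2903)
  f(x*)   = 1.3024

x* = (0.1694, 0.8871), lambda* = (1.2903)


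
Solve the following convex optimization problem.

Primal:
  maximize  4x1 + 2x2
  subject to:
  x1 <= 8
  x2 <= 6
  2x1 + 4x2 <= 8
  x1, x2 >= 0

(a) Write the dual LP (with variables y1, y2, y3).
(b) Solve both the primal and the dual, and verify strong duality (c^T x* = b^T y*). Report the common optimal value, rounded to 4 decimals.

The standard primal-dual pair for 'max c^T x s.t. A x <= b, x >= 0' is:
  Dual:  min b^T y  s.t.  A^T y >= c,  y >= 0.

So the dual LP is:
  minimize  8y1 + 6y2 + 8y3
  subject to:
    y1 + 2y3 >= 4
    y2 + 4y3 >= 2
    y1, y2, y3 >= 0

Solving the primal: x* = (4, 0).
  primal value c^T x* = 16.
Solving the dual: y* = (0, 0, 2).
  dual value b^T y* = 16.
Strong duality: c^T x* = b^T y*. Confirmed.

16


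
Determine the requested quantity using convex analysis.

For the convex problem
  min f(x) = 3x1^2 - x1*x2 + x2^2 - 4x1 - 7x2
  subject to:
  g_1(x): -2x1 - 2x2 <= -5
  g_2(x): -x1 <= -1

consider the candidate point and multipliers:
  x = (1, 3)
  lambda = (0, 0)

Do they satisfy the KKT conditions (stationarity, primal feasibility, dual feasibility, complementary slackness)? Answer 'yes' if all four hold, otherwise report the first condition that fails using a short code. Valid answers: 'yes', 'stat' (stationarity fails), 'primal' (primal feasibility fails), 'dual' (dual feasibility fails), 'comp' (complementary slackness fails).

Gradient of f: grad f(x) = Q x + c = (-1, -2)
Constraint values g_i(x) = a_i^T x - b_i:
  g_1((1, 3)) = -3
  g_2((1, 3)) = 0
Stationarity residual: grad f(x) + sum_i lambda_i a_i = (-1, -2)
  -> stationarity FAILS
Primal feasibility (all g_i <= 0): OK
Dual feasibility (all lambda_i >= 0): OK
Complementary slackness (lambda_i * g_i(x) = 0 for all i): OK

Verdict: the first failing condition is stationarity -> stat.

stat


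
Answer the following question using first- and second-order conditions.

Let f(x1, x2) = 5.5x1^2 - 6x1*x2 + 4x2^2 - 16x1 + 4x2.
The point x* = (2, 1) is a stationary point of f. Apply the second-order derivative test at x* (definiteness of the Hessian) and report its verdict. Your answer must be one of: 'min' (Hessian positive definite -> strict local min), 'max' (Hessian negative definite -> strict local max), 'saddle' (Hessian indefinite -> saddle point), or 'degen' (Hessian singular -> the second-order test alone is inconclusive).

Compute the Hessian H = grad^2 f:
  H = [[11, -6], [-6, 8]]
Verify stationarity: grad f(x*) = H x* + g = (0, 0).
Eigenvalues of H: 3.3153, 15.6847.
Both eigenvalues > 0, so H is positive definite -> x* is a strict local min.

min


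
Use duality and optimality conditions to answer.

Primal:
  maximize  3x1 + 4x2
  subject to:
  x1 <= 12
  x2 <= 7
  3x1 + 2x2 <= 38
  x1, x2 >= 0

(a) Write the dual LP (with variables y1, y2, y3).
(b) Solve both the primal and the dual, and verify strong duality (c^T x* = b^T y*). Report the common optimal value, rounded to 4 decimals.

The standard primal-dual pair for 'max c^T x s.t. A x <= b, x >= 0' is:
  Dual:  min b^T y  s.t.  A^T y >= c,  y >= 0.

So the dual LP is:
  minimize  12y1 + 7y2 + 38y3
  subject to:
    y1 + 3y3 >= 3
    y2 + 2y3 >= 4
    y1, y2, y3 >= 0

Solving the primal: x* = (8, 7).
  primal value c^T x* = 52.
Solving the dual: y* = (0, 2, 1).
  dual value b^T y* = 52.
Strong duality: c^T x* = b^T y*. Confirmed.

52


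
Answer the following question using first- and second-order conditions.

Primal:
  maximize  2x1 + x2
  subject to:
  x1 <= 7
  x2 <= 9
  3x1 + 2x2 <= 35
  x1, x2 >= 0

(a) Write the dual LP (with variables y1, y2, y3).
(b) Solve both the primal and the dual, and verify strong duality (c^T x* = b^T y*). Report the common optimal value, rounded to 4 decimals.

The standard primal-dual pair for 'max c^T x s.t. A x <= b, x >= 0' is:
  Dual:  min b^T y  s.t.  A^T y >= c,  y >= 0.

So the dual LP is:
  minimize  7y1 + 9y2 + 35y3
  subject to:
    y1 + 3y3 >= 2
    y2 + 2y3 >= 1
    y1, y2, y3 >= 0

Solving the primal: x* = (7, 7).
  primal value c^T x* = 21.
Solving the dual: y* = (0.5, 0, 0.5).
  dual value b^T y* = 21.
Strong duality: c^T x* = b^T y*. Confirmed.

21


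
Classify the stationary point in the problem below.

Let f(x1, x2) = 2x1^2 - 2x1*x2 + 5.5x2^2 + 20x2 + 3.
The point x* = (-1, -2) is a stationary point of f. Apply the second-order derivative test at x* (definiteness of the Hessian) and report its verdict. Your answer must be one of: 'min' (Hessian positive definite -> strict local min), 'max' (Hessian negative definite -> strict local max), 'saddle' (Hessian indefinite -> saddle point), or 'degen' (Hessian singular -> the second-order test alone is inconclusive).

Compute the Hessian H = grad^2 f:
  H = [[4, -2], [-2, 11]]
Verify stationarity: grad f(x*) = H x* + g = (0, 0).
Eigenvalues of H: 3.4689, 11.5311.
Both eigenvalues > 0, so H is positive definite -> x* is a strict local min.

min


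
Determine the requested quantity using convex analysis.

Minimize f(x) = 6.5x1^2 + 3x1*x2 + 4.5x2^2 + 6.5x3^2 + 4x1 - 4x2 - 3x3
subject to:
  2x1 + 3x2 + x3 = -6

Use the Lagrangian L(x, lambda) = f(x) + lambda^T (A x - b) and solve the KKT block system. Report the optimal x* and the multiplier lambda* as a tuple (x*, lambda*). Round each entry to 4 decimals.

Form the Lagrangian:
  L(x, lambda) = (1/2) x^T Q x + c^T x + lambda^T (A x - b)
Stationarity (grad_x L = 0): Q x + c + A^T lambda = 0.
Primal feasibility: A x = b.

This gives the KKT block system:
  [ Q   A^T ] [ x     ]   [-c ]
  [ A    0  ] [ lambda ] = [ b ]

Solving the linear system:
  x*      = (-0.9558, -1.2824, -0.2413)
  lambda* = (6.1363)
  f(x*)   = 19.4239

x* = (-0.9558, -1.2824, -0.2413), lambda* = (6.1363)


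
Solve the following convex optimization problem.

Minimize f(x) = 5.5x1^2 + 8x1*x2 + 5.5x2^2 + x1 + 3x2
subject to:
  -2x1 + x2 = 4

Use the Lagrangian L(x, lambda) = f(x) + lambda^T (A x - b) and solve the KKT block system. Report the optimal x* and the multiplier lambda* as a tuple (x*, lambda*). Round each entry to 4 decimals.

Form the Lagrangian:
  L(x, lambda) = (1/2) x^T Q x + c^T x + lambda^T (A x - b)
Stationarity (grad_x L = 0): Q x + c + A^T lambda = 0.
Primal feasibility: A x = b.

This gives the KKT block system:
  [ Q   A^T ] [ x     ]   [-c ]
  [ A    0  ] [ lambda ] = [ b ]

Solving the linear system:
  x*      = (-1.4598, 1.0805)
  lambda* = (-3.2069)
  f(x*)   = 7.3046

x* = (-1.4598, 1.0805), lambda* = (-3.2069)


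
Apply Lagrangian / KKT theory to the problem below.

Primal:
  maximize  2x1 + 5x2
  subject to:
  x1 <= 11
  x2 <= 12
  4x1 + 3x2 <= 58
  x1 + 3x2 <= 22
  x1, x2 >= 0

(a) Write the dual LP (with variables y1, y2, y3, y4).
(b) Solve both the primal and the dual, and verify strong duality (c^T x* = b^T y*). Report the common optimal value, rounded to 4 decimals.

The standard primal-dual pair for 'max c^T x s.t. A x <= b, x >= 0' is:
  Dual:  min b^T y  s.t.  A^T y >= c,  y >= 0.

So the dual LP is:
  minimize  11y1 + 12y2 + 58y3 + 22y4
  subject to:
    y1 + 4y3 + y4 >= 2
    y2 + 3y3 + 3y4 >= 5
    y1, y2, y3, y4 >= 0

Solving the primal: x* = (11, 3.6667).
  primal value c^T x* = 40.3333.
Solving the dual: y* = (0.3333, 0, 0, 1.6667).
  dual value b^T y* = 40.3333.
Strong duality: c^T x* = b^T y*. Confirmed.

40.3333


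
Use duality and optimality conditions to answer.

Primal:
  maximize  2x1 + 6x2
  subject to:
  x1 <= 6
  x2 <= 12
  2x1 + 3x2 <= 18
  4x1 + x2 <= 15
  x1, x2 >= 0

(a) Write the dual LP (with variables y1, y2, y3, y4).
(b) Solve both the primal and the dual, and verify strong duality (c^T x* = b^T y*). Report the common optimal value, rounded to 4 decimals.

The standard primal-dual pair for 'max c^T x s.t. A x <= b, x >= 0' is:
  Dual:  min b^T y  s.t.  A^T y >= c,  y >= 0.

So the dual LP is:
  minimize  6y1 + 12y2 + 18y3 + 15y4
  subject to:
    y1 + 2y3 + 4y4 >= 2
    y2 + 3y3 + y4 >= 6
    y1, y2, y3, y4 >= 0

Solving the primal: x* = (0, 6).
  primal value c^T x* = 36.
Solving the dual: y* = (0, 0, 2, 0).
  dual value b^T y* = 36.
Strong duality: c^T x* = b^T y*. Confirmed.

36


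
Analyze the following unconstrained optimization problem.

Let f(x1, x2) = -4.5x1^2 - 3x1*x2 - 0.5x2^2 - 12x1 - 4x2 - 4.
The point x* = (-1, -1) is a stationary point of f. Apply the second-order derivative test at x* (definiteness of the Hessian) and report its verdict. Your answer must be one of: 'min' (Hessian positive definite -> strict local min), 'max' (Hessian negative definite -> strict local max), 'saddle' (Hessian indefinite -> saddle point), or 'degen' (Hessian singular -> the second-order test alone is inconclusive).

Compute the Hessian H = grad^2 f:
  H = [[-9, -3], [-3, -1]]
Verify stationarity: grad f(x*) = H x* + g = (0, 0).
Eigenvalues of H: -10, 0.
H has a zero eigenvalue (singular; negative semidefinite but not definite), so H is neither positive definite, negative definite, nor indefinite. The second-order test alone is inconclusive -> degen.
(Indeed, f is constant along the null direction of H through x*, so x* is not a strict local extremum.)

degen


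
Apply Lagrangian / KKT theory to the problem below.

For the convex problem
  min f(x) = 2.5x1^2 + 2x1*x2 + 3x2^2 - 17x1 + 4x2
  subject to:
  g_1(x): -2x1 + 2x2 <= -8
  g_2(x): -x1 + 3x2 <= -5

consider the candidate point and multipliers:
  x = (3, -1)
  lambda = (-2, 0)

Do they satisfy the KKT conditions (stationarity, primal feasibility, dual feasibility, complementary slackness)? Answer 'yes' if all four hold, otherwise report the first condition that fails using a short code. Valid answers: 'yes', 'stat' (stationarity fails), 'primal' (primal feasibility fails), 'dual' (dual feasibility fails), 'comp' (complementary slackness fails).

Gradient of f: grad f(x) = Q x + c = (-4, 4)
Constraint values g_i(x) = a_i^T x - b_i:
  g_1((3, -1)) = 0
  g_2((3, -1)) = -1
Stationarity residual: grad f(x) + sum_i lambda_i a_i = (0, 0)
  -> stationarity OK
Primal feasibility (all g_i <= 0): OK
Dual feasibility (all lambda_i >= 0): FAILS
Complementary slackness (lambda_i * g_i(x) = 0 for all i): OK

Verdict: the first failing condition is dual_feasibility -> dual.

dual


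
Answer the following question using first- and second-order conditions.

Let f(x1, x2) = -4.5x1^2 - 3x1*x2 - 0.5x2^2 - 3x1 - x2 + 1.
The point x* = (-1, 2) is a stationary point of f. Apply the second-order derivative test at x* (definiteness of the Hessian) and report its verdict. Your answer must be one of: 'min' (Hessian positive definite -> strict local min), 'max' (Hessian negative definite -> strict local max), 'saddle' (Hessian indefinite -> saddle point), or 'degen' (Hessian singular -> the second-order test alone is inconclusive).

Compute the Hessian H = grad^2 f:
  H = [[-9, -3], [-3, -1]]
Verify stationarity: grad f(x*) = H x* + g = (0, 0).
Eigenvalues of H: -10, 0.
H has a zero eigenvalue (singular; negative semidefinite but not definite), so H is neither positive definite, negative definite, nor indefinite. The second-order test alone is inconclusive -> degen.
(Indeed, f is constant along the null direction of H through x*, so x* is not a strict local extremum.)

degen


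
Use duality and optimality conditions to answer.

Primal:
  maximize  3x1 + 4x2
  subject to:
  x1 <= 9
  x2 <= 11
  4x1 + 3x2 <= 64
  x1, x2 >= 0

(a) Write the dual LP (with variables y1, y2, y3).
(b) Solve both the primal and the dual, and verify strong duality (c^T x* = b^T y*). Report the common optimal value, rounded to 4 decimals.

The standard primal-dual pair for 'max c^T x s.t. A x <= b, x >= 0' is:
  Dual:  min b^T y  s.t.  A^T y >= c,  y >= 0.

So the dual LP is:
  minimize  9y1 + 11y2 + 64y3
  subject to:
    y1 + 4y3 >= 3
    y2 + 3y3 >= 4
    y1, y2, y3 >= 0

Solving the primal: x* = (7.75, 11).
  primal value c^T x* = 67.25.
Solving the dual: y* = (0, 1.75, 0.75).
  dual value b^T y* = 67.25.
Strong duality: c^T x* = b^T y*. Confirmed.

67.25


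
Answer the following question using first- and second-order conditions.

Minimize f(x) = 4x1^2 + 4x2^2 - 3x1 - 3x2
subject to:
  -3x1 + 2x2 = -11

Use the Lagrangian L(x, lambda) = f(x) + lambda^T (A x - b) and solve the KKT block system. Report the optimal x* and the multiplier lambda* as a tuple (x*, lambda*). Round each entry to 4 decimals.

Form the Lagrangian:
  L(x, lambda) = (1/2) x^T Q x + c^T x + lambda^T (A x - b)
Stationarity (grad_x L = 0): Q x + c + A^T lambda = 0.
Primal feasibility: A x = b.

This gives the KKT block system:
  [ Q   A^T ] [ x     ]   [-c ]
  [ A    0  ] [ lambda ] = [ b ]

Solving the linear system:
  x*      = (2.8269, -1.2596)
  lambda* = (6.5385)
  f(x*)   = 33.6106

x* = (2.8269, -1.2596), lambda* = (6.5385)


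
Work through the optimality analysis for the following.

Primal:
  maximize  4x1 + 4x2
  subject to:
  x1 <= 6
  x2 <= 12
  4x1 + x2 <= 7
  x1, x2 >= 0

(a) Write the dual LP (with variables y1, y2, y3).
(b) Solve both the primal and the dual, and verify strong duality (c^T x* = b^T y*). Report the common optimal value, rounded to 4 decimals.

The standard primal-dual pair for 'max c^T x s.t. A x <= b, x >= 0' is:
  Dual:  min b^T y  s.t.  A^T y >= c,  y >= 0.

So the dual LP is:
  minimize  6y1 + 12y2 + 7y3
  subject to:
    y1 + 4y3 >= 4
    y2 + y3 >= 4
    y1, y2, y3 >= 0

Solving the primal: x* = (0, 7).
  primal value c^T x* = 28.
Solving the dual: y* = (0, 0, 4).
  dual value b^T y* = 28.
Strong duality: c^T x* = b^T y*. Confirmed.

28


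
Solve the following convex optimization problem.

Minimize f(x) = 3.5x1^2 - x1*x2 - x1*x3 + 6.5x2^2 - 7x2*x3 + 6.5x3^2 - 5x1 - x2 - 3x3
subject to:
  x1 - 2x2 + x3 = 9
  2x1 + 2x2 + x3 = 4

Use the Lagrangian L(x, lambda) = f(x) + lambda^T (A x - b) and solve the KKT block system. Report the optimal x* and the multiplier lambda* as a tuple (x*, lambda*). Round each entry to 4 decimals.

Form the Lagrangian:
  L(x, lambda) = (1/2) x^T Q x + c^T x + lambda^T (A x - b)
Stationarity (grad_x L = 0): Q x + c + A^T lambda = 0.
Primal feasibility: A x = b.

This gives the KKT block system:
  [ Q   A^T ] [ x     ]   [-c ]
  [ A    0  ] [ lambda ] = [ b ]

Solving the linear system:
  x*      = (3.6796, -2.1699, 0.9805)
  lambda* = (-20.5664, -0.6903)
  f(x*)   = 84.3442

x* = (3.6796, -2.1699, 0.9805), lambda* = (-20.5664, -0.6903)


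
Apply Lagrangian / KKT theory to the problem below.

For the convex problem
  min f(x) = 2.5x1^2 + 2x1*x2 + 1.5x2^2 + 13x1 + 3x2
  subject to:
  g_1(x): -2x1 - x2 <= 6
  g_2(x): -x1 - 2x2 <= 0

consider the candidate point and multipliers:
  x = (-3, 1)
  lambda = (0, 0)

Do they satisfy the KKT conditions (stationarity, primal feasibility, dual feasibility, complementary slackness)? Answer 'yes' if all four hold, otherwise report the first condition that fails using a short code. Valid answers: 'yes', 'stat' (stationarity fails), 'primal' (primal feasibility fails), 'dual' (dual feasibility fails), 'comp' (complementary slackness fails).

Gradient of f: grad f(x) = Q x + c = (0, 0)
Constraint values g_i(x) = a_i^T x - b_i:
  g_1((-3, 1)) = -1
  g_2((-3, 1)) = 1
Stationarity residual: grad f(x) + sum_i lambda_i a_i = (0, 0)
  -> stationarity OK
Primal feasibility (all g_i <= 0): FAILS
Dual feasibility (all lambda_i >= 0): OK
Complementary slackness (lambda_i * g_i(x) = 0 for all i): OK

Verdict: the first failing condition is primal_feasibility -> primal.

primal


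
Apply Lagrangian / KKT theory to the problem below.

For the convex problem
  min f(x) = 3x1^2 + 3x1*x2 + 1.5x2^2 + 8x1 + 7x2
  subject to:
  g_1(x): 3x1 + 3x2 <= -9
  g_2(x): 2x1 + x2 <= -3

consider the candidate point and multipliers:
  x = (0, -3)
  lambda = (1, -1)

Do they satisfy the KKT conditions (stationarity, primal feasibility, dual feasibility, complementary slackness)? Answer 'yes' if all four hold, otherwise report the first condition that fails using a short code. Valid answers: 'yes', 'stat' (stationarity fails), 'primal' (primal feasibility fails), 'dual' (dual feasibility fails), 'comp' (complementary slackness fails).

Gradient of f: grad f(x) = Q x + c = (-1, -2)
Constraint values g_i(x) = a_i^T x - b_i:
  g_1((0, -3)) = 0
  g_2((0, -3)) = 0
Stationarity residual: grad f(x) + sum_i lambda_i a_i = (0, 0)
  -> stationarity OK
Primal feasibility (all g_i <= 0): OK
Dual feasibility (all lambda_i >= 0): FAILS
Complementary slackness (lambda_i * g_i(x) = 0 for all i): OK

Verdict: the first failing condition is dual_feasibility -> dual.

dual


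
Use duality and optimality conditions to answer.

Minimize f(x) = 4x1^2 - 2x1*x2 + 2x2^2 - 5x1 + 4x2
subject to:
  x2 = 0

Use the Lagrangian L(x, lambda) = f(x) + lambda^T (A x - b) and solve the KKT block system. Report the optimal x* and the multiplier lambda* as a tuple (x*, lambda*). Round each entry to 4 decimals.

Form the Lagrangian:
  L(x, lambda) = (1/2) x^T Q x + c^T x + lambda^T (A x - b)
Stationarity (grad_x L = 0): Q x + c + A^T lambda = 0.
Primal feasibility: A x = b.

This gives the KKT block system:
  [ Q   A^T ] [ x     ]   [-c ]
  [ A    0  ] [ lambda ] = [ b ]

Solving the linear system:
  x*      = (0.625, 0)
  lambda* = (-2.75)
  f(x*)   = -1.5625

x* = (0.625, 0), lambda* = (-2.75)


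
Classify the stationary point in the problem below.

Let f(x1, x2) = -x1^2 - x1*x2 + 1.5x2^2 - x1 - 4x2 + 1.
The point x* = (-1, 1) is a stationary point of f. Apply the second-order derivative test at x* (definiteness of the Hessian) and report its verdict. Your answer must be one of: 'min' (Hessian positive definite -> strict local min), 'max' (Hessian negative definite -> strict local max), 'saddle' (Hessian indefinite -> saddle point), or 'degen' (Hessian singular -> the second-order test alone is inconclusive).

Compute the Hessian H = grad^2 f:
  H = [[-2, -1], [-1, 3]]
Verify stationarity: grad f(x*) = H x* + g = (0, 0).
Eigenvalues of H: -2.1926, 3.1926.
Eigenvalues have mixed signs, so H is indefinite -> x* is a saddle point.

saddle


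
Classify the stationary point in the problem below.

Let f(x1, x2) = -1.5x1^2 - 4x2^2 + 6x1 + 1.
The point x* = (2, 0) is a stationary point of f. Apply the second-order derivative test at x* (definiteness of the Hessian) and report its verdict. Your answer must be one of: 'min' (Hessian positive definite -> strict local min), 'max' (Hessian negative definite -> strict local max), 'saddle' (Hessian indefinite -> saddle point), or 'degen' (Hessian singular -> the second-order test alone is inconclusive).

Compute the Hessian H = grad^2 f:
  H = [[-3, 0], [0, -8]]
Verify stationarity: grad f(x*) = H x* + g = (0, 0).
Eigenvalues of H: -8, -3.
Both eigenvalues < 0, so H is negative definite -> x* is a strict local max.

max


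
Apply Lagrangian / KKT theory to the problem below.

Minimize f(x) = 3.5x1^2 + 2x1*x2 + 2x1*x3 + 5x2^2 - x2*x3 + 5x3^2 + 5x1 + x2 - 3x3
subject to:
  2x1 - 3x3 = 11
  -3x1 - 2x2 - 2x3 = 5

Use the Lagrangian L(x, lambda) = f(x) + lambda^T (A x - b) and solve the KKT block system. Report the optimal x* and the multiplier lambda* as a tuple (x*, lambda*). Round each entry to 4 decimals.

Form the Lagrangian:
  L(x, lambda) = (1/2) x^T Q x + c^T x + lambda^T (A x - b)
Stationarity (grad_x L = 0): Q x + c + A^T lambda = 0.
Primal feasibility: A x = b.

This gives the KKT block system:
  [ Q   A^T ] [ x     ]   [-c ]
  [ A    0  ] [ lambda ] = [ b ]

Solving the linear system:
  x*      = (1.1327, -1.2874, -2.9116)
  lambda* = (-7.2884, -3.3487)
  f(x*)   = 55.0136

x* = (1.1327, -1.2874, -2.9116), lambda* = (-7.2884, -3.3487)


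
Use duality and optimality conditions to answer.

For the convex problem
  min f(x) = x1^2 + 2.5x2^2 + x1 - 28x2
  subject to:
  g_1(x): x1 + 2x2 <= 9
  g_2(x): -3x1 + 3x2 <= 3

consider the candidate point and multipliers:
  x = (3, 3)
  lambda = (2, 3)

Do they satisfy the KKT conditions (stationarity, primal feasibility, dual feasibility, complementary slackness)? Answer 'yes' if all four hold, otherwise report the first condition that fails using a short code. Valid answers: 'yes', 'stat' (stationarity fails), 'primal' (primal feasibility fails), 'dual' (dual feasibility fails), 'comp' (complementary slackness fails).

Gradient of f: grad f(x) = Q x + c = (7, -13)
Constraint values g_i(x) = a_i^T x - b_i:
  g_1((3, 3)) = 0
  g_2((3, 3)) = -3
Stationarity residual: grad f(x) + sum_i lambda_i a_i = (0, 0)
  -> stationarity OK
Primal feasibility (all g_i <= 0): OK
Dual feasibility (all lambda_i >= 0): OK
Complementary slackness (lambda_i * g_i(x) = 0 for all i): FAILS

Verdict: the first failing condition is complementary_slackness -> comp.

comp


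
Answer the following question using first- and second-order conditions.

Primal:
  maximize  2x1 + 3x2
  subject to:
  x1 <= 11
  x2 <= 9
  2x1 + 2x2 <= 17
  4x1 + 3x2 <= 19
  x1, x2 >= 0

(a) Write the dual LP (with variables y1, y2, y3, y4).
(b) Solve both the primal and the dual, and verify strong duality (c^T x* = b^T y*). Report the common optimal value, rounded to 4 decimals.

The standard primal-dual pair for 'max c^T x s.t. A x <= b, x >= 0' is:
  Dual:  min b^T y  s.t.  A^T y >= c,  y >= 0.

So the dual LP is:
  minimize  11y1 + 9y2 + 17y3 + 19y4
  subject to:
    y1 + 2y3 + 4y4 >= 2
    y2 + 2y3 + 3y4 >= 3
    y1, y2, y3, y4 >= 0

Solving the primal: x* = (0, 6.3333).
  primal value c^T x* = 19.
Solving the dual: y* = (0, 0, 0, 1).
  dual value b^T y* = 19.
Strong duality: c^T x* = b^T y*. Confirmed.

19


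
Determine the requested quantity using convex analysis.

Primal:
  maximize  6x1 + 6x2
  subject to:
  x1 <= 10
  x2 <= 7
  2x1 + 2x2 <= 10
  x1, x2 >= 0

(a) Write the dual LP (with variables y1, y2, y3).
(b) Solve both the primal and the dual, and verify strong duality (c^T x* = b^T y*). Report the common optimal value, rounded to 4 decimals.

The standard primal-dual pair for 'max c^T x s.t. A x <= b, x >= 0' is:
  Dual:  min b^T y  s.t.  A^T y >= c,  y >= 0.

So the dual LP is:
  minimize  10y1 + 7y2 + 10y3
  subject to:
    y1 + 2y3 >= 6
    y2 + 2y3 >= 6
    y1, y2, y3 >= 0

Solving the primal: x* = (5, 0).
  primal value c^T x* = 30.
Solving the dual: y* = (0, 0, 3).
  dual value b^T y* = 30.
Strong duality: c^T x* = b^T y*. Confirmed.

30


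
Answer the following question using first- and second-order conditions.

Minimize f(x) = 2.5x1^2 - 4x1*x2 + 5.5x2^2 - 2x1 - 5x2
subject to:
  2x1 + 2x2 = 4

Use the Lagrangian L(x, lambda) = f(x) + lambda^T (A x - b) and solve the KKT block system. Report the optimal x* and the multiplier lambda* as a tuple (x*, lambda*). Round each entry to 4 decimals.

Form the Lagrangian:
  L(x, lambda) = (1/2) x^T Q x + c^T x + lambda^T (A x - b)
Stationarity (grad_x L = 0): Q x + c + A^T lambda = 0.
Primal feasibility: A x = b.

This gives the KKT block system:
  [ Q   A^T ] [ x     ]   [-c ]
  [ A    0  ] [ lambda ] = [ b ]

Solving the linear system:
  x*      = (1.125, 0.875)
  lambda* = (-0.0625)
  f(x*)   = -3.1875

x* = (1.125, 0.875), lambda* = (-0.0625)


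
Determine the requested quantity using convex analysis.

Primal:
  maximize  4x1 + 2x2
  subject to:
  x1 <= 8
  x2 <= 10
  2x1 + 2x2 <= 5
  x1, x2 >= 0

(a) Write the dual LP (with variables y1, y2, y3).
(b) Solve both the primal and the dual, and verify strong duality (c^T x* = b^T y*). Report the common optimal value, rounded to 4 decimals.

The standard primal-dual pair for 'max c^T x s.t. A x <= b, x >= 0' is:
  Dual:  min b^T y  s.t.  A^T y >= c,  y >= 0.

So the dual LP is:
  minimize  8y1 + 10y2 + 5y3
  subject to:
    y1 + 2y3 >= 4
    y2 + 2y3 >= 2
    y1, y2, y3 >= 0

Solving the primal: x* = (2.5, 0).
  primal value c^T x* = 10.
Solving the dual: y* = (0, 0, 2).
  dual value b^T y* = 10.
Strong duality: c^T x* = b^T y*. Confirmed.

10


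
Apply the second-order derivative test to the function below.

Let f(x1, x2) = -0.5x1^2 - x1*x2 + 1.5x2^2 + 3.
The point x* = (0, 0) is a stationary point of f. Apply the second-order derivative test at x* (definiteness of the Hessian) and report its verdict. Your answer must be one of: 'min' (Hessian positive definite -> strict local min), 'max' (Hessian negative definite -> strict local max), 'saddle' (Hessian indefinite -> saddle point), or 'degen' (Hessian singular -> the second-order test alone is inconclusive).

Compute the Hessian H = grad^2 f:
  H = [[-1, -1], [-1, 3]]
Verify stationarity: grad f(x*) = H x* + g = (0, 0).
Eigenvalues of H: -1.2361, 3.2361.
Eigenvalues have mixed signs, so H is indefinite -> x* is a saddle point.

saddle


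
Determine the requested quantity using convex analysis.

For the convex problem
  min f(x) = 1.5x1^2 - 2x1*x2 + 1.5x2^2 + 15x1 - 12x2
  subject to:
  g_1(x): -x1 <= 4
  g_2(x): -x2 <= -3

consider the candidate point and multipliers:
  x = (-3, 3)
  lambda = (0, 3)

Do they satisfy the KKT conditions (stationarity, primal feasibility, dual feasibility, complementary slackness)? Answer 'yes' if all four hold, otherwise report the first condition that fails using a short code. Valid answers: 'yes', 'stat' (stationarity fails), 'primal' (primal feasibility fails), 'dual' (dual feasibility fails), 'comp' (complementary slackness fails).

Gradient of f: grad f(x) = Q x + c = (0, 3)
Constraint values g_i(x) = a_i^T x - b_i:
  g_1((-3, 3)) = -1
  g_2((-3, 3)) = 0
Stationarity residual: grad f(x) + sum_i lambda_i a_i = (0, 0)
  -> stationarity OK
Primal feasibility (all g_i <= 0): OK
Dual feasibility (all lambda_i >= 0): OK
Complementary slackness (lambda_i * g_i(x) = 0 for all i): OK

Verdict: yes, KKT holds.

yes


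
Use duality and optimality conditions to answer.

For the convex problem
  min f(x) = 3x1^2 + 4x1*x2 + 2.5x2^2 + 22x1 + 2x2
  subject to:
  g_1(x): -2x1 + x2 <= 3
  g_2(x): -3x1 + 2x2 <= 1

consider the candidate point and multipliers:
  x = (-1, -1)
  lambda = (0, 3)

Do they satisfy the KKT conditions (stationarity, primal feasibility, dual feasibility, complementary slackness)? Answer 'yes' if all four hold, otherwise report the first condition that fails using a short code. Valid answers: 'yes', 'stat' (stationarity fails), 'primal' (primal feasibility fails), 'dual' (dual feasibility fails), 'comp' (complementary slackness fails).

Gradient of f: grad f(x) = Q x + c = (12, -7)
Constraint values g_i(x) = a_i^T x - b_i:
  g_1((-1, -1)) = -2
  g_2((-1, -1)) = 0
Stationarity residual: grad f(x) + sum_i lambda_i a_i = (3, -1)
  -> stationarity FAILS
Primal feasibility (all g_i <= 0): OK
Dual feasibility (all lambda_i >= 0): OK
Complementary slackness (lambda_i * g_i(x) = 0 for all i): OK

Verdict: the first failing condition is stationarity -> stat.

stat


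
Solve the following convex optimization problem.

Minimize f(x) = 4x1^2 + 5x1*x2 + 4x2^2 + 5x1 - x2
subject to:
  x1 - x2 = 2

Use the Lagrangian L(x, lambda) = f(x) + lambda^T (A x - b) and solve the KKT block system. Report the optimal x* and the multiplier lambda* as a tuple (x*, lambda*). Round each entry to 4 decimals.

Form the Lagrangian:
  L(x, lambda) = (1/2) x^T Q x + c^T x + lambda^T (A x - b)
Stationarity (grad_x L = 0): Q x + c + A^T lambda = 0.
Primal feasibility: A x = b.

This gives the KKT block system:
  [ Q   A^T ] [ x     ]   [-c ]
  [ A    0  ] [ lambda ] = [ b ]

Solving the linear system:
  x*      = (0.8462, -1.1538)
  lambda* = (-6)
  f(x*)   = 8.6923

x* = (0.8462, -1.1538), lambda* = (-6)


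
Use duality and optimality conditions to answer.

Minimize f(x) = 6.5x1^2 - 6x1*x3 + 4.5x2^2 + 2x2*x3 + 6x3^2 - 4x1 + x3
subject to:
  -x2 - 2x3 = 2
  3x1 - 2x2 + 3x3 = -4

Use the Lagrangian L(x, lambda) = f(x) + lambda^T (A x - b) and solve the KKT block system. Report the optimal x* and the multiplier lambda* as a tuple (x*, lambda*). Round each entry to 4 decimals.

Form the Lagrangian:
  L(x, lambda) = (1/2) x^T Q x + c^T x + lambda^T (A x - b)
Stationarity (grad_x L = 0): Q x + c + A^T lambda = 0.
Primal feasibility: A x = b.

This gives the KKT block system:
  [ Q   A^T ] [ x     ]   [-c ]
  [ A    0  ] [ lambda ] = [ b ]

Solving the linear system:
  x*      = (-0.3259, 0.0064, -1.0032)
  lambda* = (-3.4267, 0.739)
  f(x*)   = 5.0548

x* = (-0.3259, 0.0064, -1.0032), lambda* = (-3.4267, 0.739)


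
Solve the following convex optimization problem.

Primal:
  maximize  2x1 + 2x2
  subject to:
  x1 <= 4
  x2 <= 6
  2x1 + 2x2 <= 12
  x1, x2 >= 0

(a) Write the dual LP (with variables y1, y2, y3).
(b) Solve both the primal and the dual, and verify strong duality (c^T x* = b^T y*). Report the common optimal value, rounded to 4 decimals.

The standard primal-dual pair for 'max c^T x s.t. A x <= b, x >= 0' is:
  Dual:  min b^T y  s.t.  A^T y >= c,  y >= 0.

So the dual LP is:
  minimize  4y1 + 6y2 + 12y3
  subject to:
    y1 + 2y3 >= 2
    y2 + 2y3 >= 2
    y1, y2, y3 >= 0

Solving the primal: x* = (0, 6).
  primal value c^T x* = 12.
Solving the dual: y* = (0, 0, 1).
  dual value b^T y* = 12.
Strong duality: c^T x* = b^T y*. Confirmed.

12


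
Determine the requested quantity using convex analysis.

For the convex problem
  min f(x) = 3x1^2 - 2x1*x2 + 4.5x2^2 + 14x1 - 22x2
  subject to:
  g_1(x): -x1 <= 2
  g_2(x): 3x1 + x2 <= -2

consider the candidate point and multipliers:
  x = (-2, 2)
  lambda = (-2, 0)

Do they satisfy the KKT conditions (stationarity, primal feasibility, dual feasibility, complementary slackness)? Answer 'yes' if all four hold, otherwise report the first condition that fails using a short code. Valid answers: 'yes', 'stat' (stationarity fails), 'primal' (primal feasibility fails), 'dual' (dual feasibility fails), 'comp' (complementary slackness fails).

Gradient of f: grad f(x) = Q x + c = (-2, 0)
Constraint values g_i(x) = a_i^T x - b_i:
  g_1((-2, 2)) = 0
  g_2((-2, 2)) = -2
Stationarity residual: grad f(x) + sum_i lambda_i a_i = (0, 0)
  -> stationarity OK
Primal feasibility (all g_i <= 0): OK
Dual feasibility (all lambda_i >= 0): FAILS
Complementary slackness (lambda_i * g_i(x) = 0 for all i): OK

Verdict: the first failing condition is dual_feasibility -> dual.

dual


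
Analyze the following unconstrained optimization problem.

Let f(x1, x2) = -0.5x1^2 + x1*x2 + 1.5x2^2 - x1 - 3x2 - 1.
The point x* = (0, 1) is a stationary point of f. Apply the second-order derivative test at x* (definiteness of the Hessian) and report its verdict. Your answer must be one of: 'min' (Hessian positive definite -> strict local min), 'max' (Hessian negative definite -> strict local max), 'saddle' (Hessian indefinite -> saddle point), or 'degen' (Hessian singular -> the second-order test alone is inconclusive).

Compute the Hessian H = grad^2 f:
  H = [[-1, 1], [1, 3]]
Verify stationarity: grad f(x*) = H x* + g = (0, 0).
Eigenvalues of H: -1.2361, 3.2361.
Eigenvalues have mixed signs, so H is indefinite -> x* is a saddle point.

saddle


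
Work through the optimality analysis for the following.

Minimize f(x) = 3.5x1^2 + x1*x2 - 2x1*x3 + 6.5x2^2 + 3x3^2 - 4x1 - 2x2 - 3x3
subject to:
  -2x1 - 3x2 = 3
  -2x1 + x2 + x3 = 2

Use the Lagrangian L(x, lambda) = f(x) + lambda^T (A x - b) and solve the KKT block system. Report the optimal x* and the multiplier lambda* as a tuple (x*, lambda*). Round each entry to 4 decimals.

Form the Lagrangian:
  L(x, lambda) = (1/2) x^T Q x + c^T x + lambda^T (A x - b)
Stationarity (grad_x L = 0): Q x + c + A^T lambda = 0.
Primal feasibility: A x = b.

This gives the KKT block system:
  [ Q   A^T ] [ x     ]   [-c ]
  [ A    0  ] [ lambda ] = [ b ]

Solving the linear system:
  x*      = (-0.8977, -0.4015, 0.6061)
  lambda* = (-3.5166, -2.4322)
  f(x*)   = 8.9949

x* = (-0.8977, -0.4015, 0.6061), lambda* = (-3.5166, -2.4322)


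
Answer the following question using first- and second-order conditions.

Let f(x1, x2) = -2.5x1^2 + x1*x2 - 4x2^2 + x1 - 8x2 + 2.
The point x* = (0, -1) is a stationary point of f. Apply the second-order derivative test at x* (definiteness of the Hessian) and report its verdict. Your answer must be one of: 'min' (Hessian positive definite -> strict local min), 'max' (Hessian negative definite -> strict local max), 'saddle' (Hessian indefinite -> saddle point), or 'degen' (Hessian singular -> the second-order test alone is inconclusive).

Compute the Hessian H = grad^2 f:
  H = [[-5, 1], [1, -8]]
Verify stationarity: grad f(x*) = H x* + g = (0, 0).
Eigenvalues of H: -8.3028, -4.6972.
Both eigenvalues < 0, so H is negative definite -> x* is a strict local max.

max


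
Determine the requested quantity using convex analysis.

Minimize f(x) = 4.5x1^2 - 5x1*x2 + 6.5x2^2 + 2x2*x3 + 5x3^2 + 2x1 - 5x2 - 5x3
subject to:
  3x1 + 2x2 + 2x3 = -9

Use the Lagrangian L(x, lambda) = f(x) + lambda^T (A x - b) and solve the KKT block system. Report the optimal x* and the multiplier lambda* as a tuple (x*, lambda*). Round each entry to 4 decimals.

Form the Lagrangian:
  L(x, lambda) = (1/2) x^T Q x + c^T x + lambda^T (A x - b)
Stationarity (grad_x L = 0): Q x + c + A^T lambda = 0.
Primal feasibility: A x = b.

This gives the KKT block system:
  [ Q   A^T ] [ x     ]   [-c ]
  [ A    0  ] [ lambda ] = [ b ]

Solving the linear system:
  x*      = (-2.2038, -1.0828, -0.1115)
  lambda* = (4.1401)
  f(x*)   = 19.4124

x* = (-2.2038, -1.0828, -0.1115), lambda* = (4.1401)


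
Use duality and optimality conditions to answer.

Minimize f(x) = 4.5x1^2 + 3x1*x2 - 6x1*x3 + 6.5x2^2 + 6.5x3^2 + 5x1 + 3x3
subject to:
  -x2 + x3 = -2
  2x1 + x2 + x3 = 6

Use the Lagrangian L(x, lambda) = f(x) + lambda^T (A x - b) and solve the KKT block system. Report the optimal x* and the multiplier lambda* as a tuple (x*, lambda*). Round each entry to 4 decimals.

Form the Lagrangian:
  L(x, lambda) = (1/2) x^T Q x + c^T x + lambda^T (A x - b)
Stationarity (grad_x L = 0): Q x + c + A^T lambda = 0.
Primal feasibility: A x = b.

This gives the KKT block system:
  [ Q   A^T ] [ x     ]   [-c ]
  [ A    0  ] [ lambda ] = [ b ]

Solving the linear system:
  x*      = (1.8537, 2.1463, 0.1463)
  lambda* = (19.8415, -13.622)
  f(x*)   = 65.561

x* = (1.8537, 2.1463, 0.1463), lambda* = (19.8415, -13.622)


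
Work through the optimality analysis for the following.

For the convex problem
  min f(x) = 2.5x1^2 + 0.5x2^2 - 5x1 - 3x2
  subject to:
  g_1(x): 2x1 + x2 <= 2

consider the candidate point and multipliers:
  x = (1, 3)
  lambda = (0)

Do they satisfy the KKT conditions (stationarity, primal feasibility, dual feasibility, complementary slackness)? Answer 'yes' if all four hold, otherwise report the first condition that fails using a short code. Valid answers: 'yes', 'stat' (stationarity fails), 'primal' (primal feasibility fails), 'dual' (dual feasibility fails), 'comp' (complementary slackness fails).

Gradient of f: grad f(x) = Q x + c = (0, 0)
Constraint values g_i(x) = a_i^T x - b_i:
  g_1((1, 3)) = 3
Stationarity residual: grad f(x) + sum_i lambda_i a_i = (0, 0)
  -> stationarity OK
Primal feasibility (all g_i <= 0): FAILS
Dual feasibility (all lambda_i >= 0): OK
Complementary slackness (lambda_i * g_i(x) = 0 for all i): OK

Verdict: the first failing condition is primal_feasibility -> primal.

primal


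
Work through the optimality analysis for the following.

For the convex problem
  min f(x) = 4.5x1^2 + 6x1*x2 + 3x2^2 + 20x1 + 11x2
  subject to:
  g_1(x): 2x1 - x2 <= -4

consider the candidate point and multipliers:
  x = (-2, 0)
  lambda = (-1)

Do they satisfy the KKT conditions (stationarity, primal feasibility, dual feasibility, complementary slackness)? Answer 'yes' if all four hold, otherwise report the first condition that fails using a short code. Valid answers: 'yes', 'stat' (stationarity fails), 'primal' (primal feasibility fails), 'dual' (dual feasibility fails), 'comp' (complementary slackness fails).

Gradient of f: grad f(x) = Q x + c = (2, -1)
Constraint values g_i(x) = a_i^T x - b_i:
  g_1((-2, 0)) = 0
Stationarity residual: grad f(x) + sum_i lambda_i a_i = (0, 0)
  -> stationarity OK
Primal feasibility (all g_i <= 0): OK
Dual feasibility (all lambda_i >= 0): FAILS
Complementary slackness (lambda_i * g_i(x) = 0 for all i): OK

Verdict: the first failing condition is dual_feasibility -> dual.

dual


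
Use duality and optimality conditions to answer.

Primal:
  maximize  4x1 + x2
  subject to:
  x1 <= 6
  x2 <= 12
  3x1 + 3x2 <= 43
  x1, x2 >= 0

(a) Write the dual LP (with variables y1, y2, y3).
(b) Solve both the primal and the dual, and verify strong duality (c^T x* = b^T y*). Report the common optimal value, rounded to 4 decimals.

The standard primal-dual pair for 'max c^T x s.t. A x <= b, x >= 0' is:
  Dual:  min b^T y  s.t.  A^T y >= c,  y >= 0.

So the dual LP is:
  minimize  6y1 + 12y2 + 43y3
  subject to:
    y1 + 3y3 >= 4
    y2 + 3y3 >= 1
    y1, y2, y3 >= 0

Solving the primal: x* = (6, 8.3333).
  primal value c^T x* = 32.3333.
Solving the dual: y* = (3, 0, 0.3333).
  dual value b^T y* = 32.3333.
Strong duality: c^T x* = b^T y*. Confirmed.

32.3333


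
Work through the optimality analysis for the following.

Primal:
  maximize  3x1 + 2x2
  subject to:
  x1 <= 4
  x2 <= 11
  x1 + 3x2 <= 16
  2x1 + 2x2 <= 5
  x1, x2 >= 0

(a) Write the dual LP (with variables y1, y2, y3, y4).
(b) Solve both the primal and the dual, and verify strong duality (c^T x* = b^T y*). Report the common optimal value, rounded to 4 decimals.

The standard primal-dual pair for 'max c^T x s.t. A x <= b, x >= 0' is:
  Dual:  min b^T y  s.t.  A^T y >= c,  y >= 0.

So the dual LP is:
  minimize  4y1 + 11y2 + 16y3 + 5y4
  subject to:
    y1 + y3 + 2y4 >= 3
    y2 + 3y3 + 2y4 >= 2
    y1, y2, y3, y4 >= 0

Solving the primal: x* = (2.5, 0).
  primal value c^T x* = 7.5.
Solving the dual: y* = (0, 0, 0, 1.5).
  dual value b^T y* = 7.5.
Strong duality: c^T x* = b^T y*. Confirmed.

7.5
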